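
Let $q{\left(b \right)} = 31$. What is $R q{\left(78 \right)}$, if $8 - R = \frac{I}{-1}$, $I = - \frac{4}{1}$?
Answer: $124$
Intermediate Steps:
$I = -4$ ($I = \left(-4\right) 1 = -4$)
$R = 4$ ($R = 8 - - \frac{4}{-1} = 8 - \left(-4\right) \left(-1\right) = 8 - 4 = 4$)
$R q{\left(78 \right)} = 4 \cdot 31 = 124$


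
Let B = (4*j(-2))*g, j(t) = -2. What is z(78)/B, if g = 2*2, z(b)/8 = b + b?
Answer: -39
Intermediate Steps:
z(b) = 16*b (z(b) = 8*(b + b) = 8*(2*b) = 16*b)
g = 4
B = -32 (B = (4*(-2))*4 = -8*4 = -32)
z(78)/B = (16*78)/(-32) = 1248*(-1/32) = -39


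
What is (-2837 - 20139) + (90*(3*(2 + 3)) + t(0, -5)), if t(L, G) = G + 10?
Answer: -21621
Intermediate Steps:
t(L, G) = 10 + G
(-2837 - 20139) + (90*(3*(2 + 3)) + t(0, -5)) = (-2837 - 20139) + (90*(3*(2 + 3)) + (10 - 5)) = -22976 + (90*(3*5) + 5) = -22976 + (90*15 + 5) = -22976 + (1350 + 5) = -22976 + 1355 = -21621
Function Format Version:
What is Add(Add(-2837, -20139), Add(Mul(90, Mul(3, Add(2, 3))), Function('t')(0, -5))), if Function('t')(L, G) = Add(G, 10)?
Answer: -21621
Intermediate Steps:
Function('t')(L, G) = Add(10, G)
Add(Add(-2837, -20139), Add(Mul(90, Mul(3, Add(2, 3))), Function('t')(0, -5))) = Add(Add(-2837, -20139), Add(Mul(90, Mul(3, Add(2, 3))), Add(10, -5))) = Add(-22976, Add(Mul(90, Mul(3, 5)), 5)) = Add(-22976, Add(Mul(90, 15), 5)) = Add(-22976, Add(1350, 5)) = Add(-22976, 1355) = -21621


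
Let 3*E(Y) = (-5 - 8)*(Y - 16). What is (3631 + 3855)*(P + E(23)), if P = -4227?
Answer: -95611192/3 ≈ -3.1870e+7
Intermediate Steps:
E(Y) = 208/3 - 13*Y/3 (E(Y) = ((-5 - 8)*(Y - 16))/3 = (-13*(-16 + Y))/3 = (208 - 13*Y)/3 = 208/3 - 13*Y/3)
(3631 + 3855)*(P + E(23)) = (3631 + 3855)*(-4227 + (208/3 - 13/3*23)) = 7486*(-4227 + (208/3 - 299/3)) = 7486*(-4227 - 91/3) = 7486*(-12772/3) = -95611192/3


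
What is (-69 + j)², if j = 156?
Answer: 7569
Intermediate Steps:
(-69 + j)² = (-69 + 156)² = 87² = 7569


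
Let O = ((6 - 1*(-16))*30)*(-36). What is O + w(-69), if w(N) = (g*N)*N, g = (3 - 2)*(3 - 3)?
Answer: -23760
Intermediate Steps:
g = 0 (g = 1*0 = 0)
w(N) = 0 (w(N) = (0*N)*N = 0*N = 0)
O = -23760 (O = ((6 + 16)*30)*(-36) = (22*30)*(-36) = 660*(-36) = -23760)
O + w(-69) = -23760 + 0 = -23760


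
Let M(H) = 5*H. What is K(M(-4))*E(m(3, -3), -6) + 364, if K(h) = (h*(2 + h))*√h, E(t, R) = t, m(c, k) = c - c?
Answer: 364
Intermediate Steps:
m(c, k) = 0
K(h) = h^(3/2)*(2 + h)
K(M(-4))*E(m(3, -3), -6) + 364 = ((5*(-4))^(3/2)*(2 + 5*(-4)))*0 + 364 = ((-20)^(3/2)*(2 - 20))*0 + 364 = (-40*I*√5*(-18))*0 + 364 = (720*I*√5)*0 + 364 = 0 + 364 = 364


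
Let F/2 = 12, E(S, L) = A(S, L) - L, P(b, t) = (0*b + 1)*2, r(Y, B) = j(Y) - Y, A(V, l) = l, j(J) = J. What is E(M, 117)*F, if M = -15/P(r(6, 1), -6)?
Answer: 0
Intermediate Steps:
r(Y, B) = 0 (r(Y, B) = Y - Y = 0)
P(b, t) = 2 (P(b, t) = (0 + 1)*2 = 1*2 = 2)
M = -15/2 ≈ -7.5000
E(S, L) = 0 (E(S, L) = L - L = 0)
F = 24 (F = 2*12 = 24)
E(M, 117)*F = 0*24 = 0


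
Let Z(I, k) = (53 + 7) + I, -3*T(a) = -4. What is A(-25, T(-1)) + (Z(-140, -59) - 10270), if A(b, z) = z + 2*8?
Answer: -30998/3 ≈ -10333.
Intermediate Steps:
T(a) = 4/3 (T(a) = -1/3*(-4) = 4/3)
Z(I, k) = 60 + I
A(b, z) = 16 + z (A(b, z) = z + 16 = 16 + z)
A(-25, T(-1)) + (Z(-140, -59) - 10270) = (16 + 4/3) + ((60 - 140) - 10270) = 52/3 + (-80 - 10270) = 52/3 - 10350 = -30998/3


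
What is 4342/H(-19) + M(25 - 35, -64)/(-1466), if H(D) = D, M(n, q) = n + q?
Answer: -3181983/13927 ≈ -228.48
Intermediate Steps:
4342/H(-19) + M(25 - 35, -64)/(-1466) = 4342/(-19) + ((25 - 35) - 64)/(-1466) = 4342*(-1/19) + (-10 - 64)*(-1/1466) = -4342/19 - 74*(-1/1466) = -4342/19 + 37/733 = -3181983/13927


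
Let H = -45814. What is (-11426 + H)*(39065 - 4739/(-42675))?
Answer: -6361667391024/2845 ≈ -2.2361e+9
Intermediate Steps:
(-11426 + H)*(39065 - 4739/(-42675)) = (-11426 - 45814)*(39065 - 4739/(-42675)) = -57240*(39065 - 4739*(-1/42675)) = -57240*(39065 + 4739/42675) = -57240*1667103614/42675 = -6361667391024/2845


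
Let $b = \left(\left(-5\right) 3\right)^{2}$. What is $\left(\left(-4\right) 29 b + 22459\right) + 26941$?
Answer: $23300$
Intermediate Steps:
$b = 225$ ($b = \left(-15\right)^{2} = 225$)
$\left(\left(-4\right) 29 b + 22459\right) + 26941 = \left(\left(-4\right) 29 \cdot 225 + 22459\right) + 26941 = \left(\left(-116\right) 225 + 22459\right) + 26941 = \left(-26100 + 22459\right) + 26941 = -3641 + 26941 = 23300$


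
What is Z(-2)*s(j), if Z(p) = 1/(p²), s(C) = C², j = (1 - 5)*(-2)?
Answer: 16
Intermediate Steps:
j = 8 (j = -4*(-2) = 8)
Z(p) = p⁻²
Z(-2)*s(j) = 8²/(-2)² = (¼)*64 = 16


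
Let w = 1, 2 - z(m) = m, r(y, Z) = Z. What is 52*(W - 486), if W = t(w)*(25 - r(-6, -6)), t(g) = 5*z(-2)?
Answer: 6968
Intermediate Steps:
z(m) = 2 - m
t(g) = 20 (t(g) = 5*(2 - 1*(-2)) = 5*(2 + 2) = 5*4 = 20)
W = 620 (W = 20*(25 - 1*(-6)) = 20*(25 + 6) = 20*31 = 620)
52*(W - 486) = 52*(620 - 486) = 52*134 = 6968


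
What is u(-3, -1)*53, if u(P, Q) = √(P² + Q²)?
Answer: 53*√10 ≈ 167.60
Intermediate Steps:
u(-3, -1)*53 = √((-3)² + (-1)²)*53 = √(9 + 1)*53 = √10*53 = 53*√10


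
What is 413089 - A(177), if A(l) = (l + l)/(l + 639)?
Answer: 56180045/136 ≈ 4.1309e+5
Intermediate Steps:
A(l) = 2*l/(639 + l) (A(l) = (2*l)/(639 + l) = 2*l/(639 + l))
413089 - A(177) = 413089 - 2*177/(639 + 177) = 413089 - 2*177/816 = 413089 - 1*59/136 = 413089 - 59/136 = 56180045/136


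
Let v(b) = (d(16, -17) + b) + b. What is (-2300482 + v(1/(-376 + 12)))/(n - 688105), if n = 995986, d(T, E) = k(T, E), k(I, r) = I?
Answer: -418684813/56034342 ≈ -7.4719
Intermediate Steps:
d(T, E) = T
v(b) = 16 + 2*b (v(b) = (16 + b) + b = 16 + 2*b)
(-2300482 + v(1/(-376 + 12)))/(n - 688105) = (-2300482 + (16 + 2/(-376 + 12)))/(995986 - 688105) = (-2300482 + (16 + 2/(-364)))/307881 = (-2300482 + (16 + 2*(-1/364)))*(1/307881) = (-2300482 + (16 - 1/182))*(1/307881) = (-2300482 + 2911/182)*(1/307881) = -418684813/182*1/307881 = -418684813/56034342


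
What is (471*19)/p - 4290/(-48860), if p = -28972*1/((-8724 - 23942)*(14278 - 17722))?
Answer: -1229779017413517/35389298 ≈ -3.4750e+7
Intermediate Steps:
p = -7243/28125426 (p = -28972/((-32666*(-3444))) = -28972/112501704 = -28972*1/112501704 = -7243/28125426 ≈ -0.00025753)
(471*19)/p - 4290/(-48860) = (471*19)/(-7243/28125426) - 4290/(-48860) = 8949*(-28125426/7243) - 4290*(-1/48860) = -251694437274/7243 + 429/4886 = -1229779017413517/35389298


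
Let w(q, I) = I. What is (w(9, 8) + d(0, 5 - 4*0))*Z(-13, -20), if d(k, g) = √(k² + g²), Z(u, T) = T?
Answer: -260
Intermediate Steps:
d(k, g) = √(g² + k²)
(w(9, 8) + d(0, 5 - 4*0))*Z(-13, -20) = (8 + √((5 - 4*0)² + 0²))*(-20) = (8 + √((5 + 0)² + 0))*(-20) = (8 + √(5² + 0))*(-20) = (8 + √(25 + 0))*(-20) = (8 + √25)*(-20) = (8 + 5)*(-20) = 13*(-20) = -260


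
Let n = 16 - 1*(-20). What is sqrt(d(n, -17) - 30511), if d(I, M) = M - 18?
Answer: 3*I*sqrt(3394) ≈ 174.77*I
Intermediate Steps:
n = 36 (n = 16 + 20 = 36)
d(I, M) = -18 + M
sqrt(d(n, -17) - 30511) = sqrt((-18 - 17) - 30511) = sqrt(-35 - 30511) = sqrt(-30546) = 3*I*sqrt(3394)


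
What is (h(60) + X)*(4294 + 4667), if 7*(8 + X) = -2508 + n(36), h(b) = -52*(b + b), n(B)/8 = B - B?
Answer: -414392484/7 ≈ -5.9199e+7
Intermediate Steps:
n(B) = 0 (n(B) = 8*(B - B) = 8*0 = 0)
h(b) = -104*b
X = -2564/7 (X = -8 + (-2508 + 0)/7 = -8 + (⅐)*(-2508) = -8 - 2508/7 = -2564/7 ≈ -366.29)
(h(60) + X)*(4294 + 4667) = (-104*60 - 2564/7)*(4294 + 4667) = (-6240 - 2564/7)*8961 = -46244/7*8961 = -414392484/7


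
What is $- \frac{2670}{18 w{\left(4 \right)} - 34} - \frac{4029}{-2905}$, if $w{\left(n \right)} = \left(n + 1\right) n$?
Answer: $- \frac{3221448}{473515} \approx -6.8033$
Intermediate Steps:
$w{\left(n \right)} = n \left(1 + n\right)$ ($w{\left(n \right)} = \left(1 + n\right) n = n \left(1 + n\right)$)
$- \frac{2670}{18 w{\left(4 \right)} - 34} - \frac{4029}{-2905} = - \frac{2670}{18 \cdot 4 \left(1 + 4\right) - 34} - \frac{4029}{-2905} = - \frac{2670}{18 \cdot 4 \cdot 5 - 34} - - \frac{4029}{2905} = - \frac{2670}{18 \cdot 20 - 34} + \frac{4029}{2905} = - \frac{2670}{360 - 34} + \frac{4029}{2905} = - \frac{2670}{326} + \frac{4029}{2905} = \left(-2670\right) \frac{1}{326} + \frac{4029}{2905} = - \frac{1335}{163} + \frac{4029}{2905} = - \frac{3221448}{473515}$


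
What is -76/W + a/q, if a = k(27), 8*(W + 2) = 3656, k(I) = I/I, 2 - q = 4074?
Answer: -309927/1852760 ≈ -0.16728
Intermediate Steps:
q = -4072 (q = 2 - 1*4074 = 2 - 4074 = -4072)
k(I) = 1
W = 455 (W = -2 + (⅛)*3656 = -2 + 457 = 455)
a = 1
-76/W + a/q = -76/455 + 1/(-4072) = -76*1/455 + 1*(-1/4072) = -76/455 - 1/4072 = -309927/1852760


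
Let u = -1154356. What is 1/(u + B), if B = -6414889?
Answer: -1/7569245 ≈ -1.3211e-7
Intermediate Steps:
1/(u + B) = 1/(-1154356 - 6414889) = 1/(-7569245) = -1/7569245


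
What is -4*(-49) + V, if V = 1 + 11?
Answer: 208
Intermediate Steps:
V = 12
-4*(-49) + V = -4*(-49) + 12 = 196 + 12 = 208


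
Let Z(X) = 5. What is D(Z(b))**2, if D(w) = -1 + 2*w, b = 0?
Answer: 81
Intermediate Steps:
D(Z(b))**2 = (-1 + 2*5)**2 = (-1 + 10)**2 = 9**2 = 81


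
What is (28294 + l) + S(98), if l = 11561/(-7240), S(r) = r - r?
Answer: 204836999/7240 ≈ 28292.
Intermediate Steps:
S(r) = 0
l = -11561/7240 (l = 11561*(-1/7240) = -11561/7240 ≈ -1.5968)
(28294 + l) + S(98) = (28294 - 11561/7240) + 0 = 204836999/7240 + 0 = 204836999/7240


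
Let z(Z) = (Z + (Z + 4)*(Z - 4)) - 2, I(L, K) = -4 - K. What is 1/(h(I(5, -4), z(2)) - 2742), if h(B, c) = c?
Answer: -1/2754 ≈ -0.00036311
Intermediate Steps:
z(Z) = -2 + Z + (-4 + Z)*(4 + Z) (z(Z) = (Z + (4 + Z)*(-4 + Z)) - 2 = (Z + (-4 + Z)*(4 + Z)) - 2 = -2 + Z + (-4 + Z)*(4 + Z))
1/(h(I(5, -4), z(2)) - 2742) = 1/((-18 + 2 + 2²) - 2742) = 1/((-18 + 2 + 4) - 2742) = 1/(-12 - 2742) = 1/(-2754) = -1/2754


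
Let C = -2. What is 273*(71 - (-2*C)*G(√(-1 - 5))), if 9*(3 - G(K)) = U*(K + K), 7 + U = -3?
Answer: 16107 - 7280*I*√6/3 ≈ 16107.0 - 5944.1*I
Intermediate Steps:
U = -10 (U = -7 - 3 = -10)
G(K) = 3 + 20*K/9 (G(K) = 3 - (-10)*(K + K)/9 = 3 - (-10)*2*K/9 = 3 - (-20)*K/9 = 3 + 20*K/9)
273*(71 - (-2*C)*G(√(-1 - 5))) = 273*(71 - (-2*(-2))*(3 + 20*√(-1 - 5)/9)) = 273*(71 - 4*(3 + 20*√(-6)/9)) = 273*(71 - 4*(3 + 20*(I*√6)/9)) = 273*(71 - 4*(3 + 20*I*√6/9)) = 273*(71 - (12 + 80*I*√6/9)) = 273*(71 + (-12 - 80*I*√6/9)) = 273*(59 - 80*I*√6/9) = 16107 - 7280*I*√6/3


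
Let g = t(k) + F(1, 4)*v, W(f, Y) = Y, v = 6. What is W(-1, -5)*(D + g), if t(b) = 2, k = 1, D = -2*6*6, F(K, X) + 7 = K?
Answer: 530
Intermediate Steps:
F(K, X) = -7 + K
D = -72 (D = -12*6 = -72)
g = -34 (g = 2 + (-7 + 1)*6 = 2 - 6*6 = 2 - 36 = -34)
W(-1, -5)*(D + g) = -5*(-72 - 34) = -5*(-106) = 530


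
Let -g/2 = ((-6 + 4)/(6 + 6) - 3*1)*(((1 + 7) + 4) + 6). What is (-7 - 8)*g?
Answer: -1710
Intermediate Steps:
g = 114 (g = -2*((-6 + 4)/(6 + 6) - 3*1)*(((1 + 7) + 4) + 6) = -2*(-2/12 - 3)*((8 + 4) + 6) = -2*(-2*1/12 - 3)*(12 + 6) = -2*(-⅙ - 3)*18 = -(-19)*18/3 = -2*(-57) = 114)
(-7 - 8)*g = (-7 - 8)*114 = -15*114 = -1710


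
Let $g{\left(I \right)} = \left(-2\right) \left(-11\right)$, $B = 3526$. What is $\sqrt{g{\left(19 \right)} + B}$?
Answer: $2 \sqrt{887} \approx 59.565$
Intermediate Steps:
$g{\left(I \right)} = 22$
$\sqrt{g{\left(19 \right)} + B} = \sqrt{22 + 3526} = \sqrt{3548} = 2 \sqrt{887}$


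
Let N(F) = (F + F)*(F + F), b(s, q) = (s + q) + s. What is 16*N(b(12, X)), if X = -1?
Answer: 33856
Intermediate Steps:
b(s, q) = q + 2*s (b(s, q) = (q + s) + s = q + 2*s)
N(F) = 4*F² (N(F) = (2*F)*(2*F) = 4*F²)
16*N(b(12, X)) = 16*(4*(-1 + 2*12)²) = 16*(4*(-1 + 24)²) = 16*(4*23²) = 16*(4*529) = 16*2116 = 33856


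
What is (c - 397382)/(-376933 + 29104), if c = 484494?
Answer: -87112/347829 ≈ -0.25044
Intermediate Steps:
(c - 397382)/(-376933 + 29104) = (484494 - 397382)/(-376933 + 29104) = 87112/(-347829) = 87112*(-1/347829) = -87112/347829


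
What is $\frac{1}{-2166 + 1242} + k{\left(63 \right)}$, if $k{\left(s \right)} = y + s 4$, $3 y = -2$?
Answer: $\frac{232231}{924} \approx 251.33$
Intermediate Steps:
$y = - \frac{2}{3}$ ($y = \frac{1}{3} \left(-2\right) = - \frac{2}{3} \approx -0.66667$)
$k{\left(s \right)} = - \frac{2}{3} + 4 s$ ($k{\left(s \right)} = - \frac{2}{3} + s 4 = - \frac{2}{3} + 4 s$)
$\frac{1}{-2166 + 1242} + k{\left(63 \right)} = \frac{1}{-2166 + 1242} + \left(- \frac{2}{3} + 4 \cdot 63\right) = \frac{1}{-924} + \left(- \frac{2}{3} + 252\right) = - \frac{1}{924} + \frac{754}{3} = \frac{232231}{924}$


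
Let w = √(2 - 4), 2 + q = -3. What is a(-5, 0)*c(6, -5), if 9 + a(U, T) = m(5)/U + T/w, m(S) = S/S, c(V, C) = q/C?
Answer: -46/5 ≈ -9.2000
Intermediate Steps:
q = -5 (q = -2 - 3 = -5)
w = I*√2 (w = √(-2) = I*√2 ≈ 1.4142*I)
c(V, C) = -5/C
m(S) = 1
a(U, T) = -9 + 1/U - I*T*√2/2 (a(U, T) = -9 + (1/U + T/((I*√2))) = -9 + (1/U + T*(-I*√2/2)) = -9 + (1/U - I*T*√2/2) = -9 + 1/U - I*T*√2/2)
a(-5, 0)*c(6, -5) = (-9 + 1/(-5) - ½*I*0*√2)*(-5/(-5)) = (-9 - ⅕ + 0)*(-5*(-⅕)) = -46/5*1 = -46/5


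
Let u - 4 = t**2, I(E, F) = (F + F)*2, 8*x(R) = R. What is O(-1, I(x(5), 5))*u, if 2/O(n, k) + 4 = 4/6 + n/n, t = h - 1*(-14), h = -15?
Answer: -30/7 ≈ -4.2857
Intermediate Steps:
x(R) = R/8
I(E, F) = 4*F (I(E, F) = (2*F)*2 = 4*F)
t = -1 (t = -15 - 1*(-14) = -15 + 14 = -1)
O(n, k) = -6/7 (O(n, k) = 2/(-4 + (4/6 + n/n)) = 2/(-4 + (4*(1/6) + 1)) = 2/(-4 + (2/3 + 1)) = 2/(-4 + 5/3) = 2/(-7/3) = 2*(-3/7) = -6/7)
u = 5 (u = 4 + (-1)**2 = 4 + 1 = 5)
O(-1, I(x(5), 5))*u = -6/7*5 = -30/7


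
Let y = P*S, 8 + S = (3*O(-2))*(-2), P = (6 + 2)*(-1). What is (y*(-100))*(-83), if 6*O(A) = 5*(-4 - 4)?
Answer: -2124800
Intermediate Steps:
O(A) = -20/3 (O(A) = (5*(-4 - 4))/6 = (5*(-8))/6 = (⅙)*(-40) = -20/3)
P = -8 (P = 8*(-1) = -8)
S = 32 (S = -8 + (3*(-20/3))*(-2) = -8 - 20*(-2) = -8 + 40 = 32)
y = -256 (y = -8*32 = -256)
(y*(-100))*(-83) = -256*(-100)*(-83) = 25600*(-83) = -2124800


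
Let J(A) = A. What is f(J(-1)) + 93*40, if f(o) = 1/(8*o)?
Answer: 29759/8 ≈ 3719.9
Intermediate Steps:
f(o) = 1/(8*o)
f(J(-1)) + 93*40 = (⅛)/(-1) + 93*40 = (⅛)*(-1) + 3720 = -⅛ + 3720 = 29759/8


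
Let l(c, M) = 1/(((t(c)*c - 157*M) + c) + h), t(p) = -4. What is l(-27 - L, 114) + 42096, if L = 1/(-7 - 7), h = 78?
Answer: 10454499490/248349 ≈ 42096.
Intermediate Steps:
L = -1/14 (L = 1/(-14) = -1/14 ≈ -0.071429)
l(c, M) = 1/(78 - 157*M - 3*c) (l(c, M) = 1/(((-4*c - 157*M) + c) + 78) = 1/(((-157*M - 4*c) + c) + 78) = 1/((-157*M - 3*c) + 78) = 1/(78 - 157*M - 3*c))
l(-27 - L, 114) + 42096 = 1/(78 - 157*114 - 3*(-27 - 1*(-1/14))) + 42096 = 1/(78 - 17898 - 3*(-27 + 1/14)) + 42096 = 1/(78 - 17898 - 3*(-377/14)) + 42096 = 1/(78 - 17898 + 1131/14) + 42096 = 1/(-248349/14) + 42096 = -14/248349 + 42096 = 10454499490/248349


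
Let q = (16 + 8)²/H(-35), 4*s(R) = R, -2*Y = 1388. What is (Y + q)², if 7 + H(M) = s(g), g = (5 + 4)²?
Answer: 1188732484/2809 ≈ 4.2319e+5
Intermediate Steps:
Y = -694 (Y = -½*1388 = -694)
g = 81 (g = 9² = 81)
s(R) = R/4
H(M) = 53/4 (H(M) = -7 + (¼)*81 = -7 + 81/4 = 53/4)
q = 2304/53 (q = (16 + 8)²/(53/4) = 24²*(4/53) = 576*(4/53) = 2304/53 ≈ 43.472)
(Y + q)² = (-694 + 2304/53)² = (-34478/53)² = 1188732484/2809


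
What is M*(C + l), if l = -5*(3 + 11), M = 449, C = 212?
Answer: 63758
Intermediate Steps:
l = -70 (l = -5*14 = -70)
M*(C + l) = 449*(212 - 70) = 449*142 = 63758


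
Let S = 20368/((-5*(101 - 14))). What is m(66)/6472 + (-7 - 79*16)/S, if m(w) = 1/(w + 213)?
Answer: 124792228781/4597281648 ≈ 27.145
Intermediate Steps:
m(w) = 1/(213 + w)
S = -20368/435 (S = 20368/((-5*87)) = 20368/(-435) = 20368*(-1/435) = -20368/435 ≈ -46.823)
m(66)/6472 + (-7 - 79*16)/S = 1/((213 + 66)*6472) + (-7 - 79*16)/(-20368/435) = (1/6472)/279 + (-7 - 1264)*(-435/20368) = (1/279)*(1/6472) - 1271*(-435/20368) = 1/1805688 + 552885/20368 = 124792228781/4597281648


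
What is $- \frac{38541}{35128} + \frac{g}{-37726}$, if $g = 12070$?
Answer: $- \frac{938996363}{662619464} \approx -1.4171$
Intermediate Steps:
$- \frac{38541}{35128} + \frac{g}{-37726} = - \frac{38541}{35128} + \frac{12070}{-37726} = \left(-38541\right) \frac{1}{35128} + 12070 \left(- \frac{1}{37726}\right) = - \frac{38541}{35128} - \frac{6035}{18863} = - \frac{938996363}{662619464}$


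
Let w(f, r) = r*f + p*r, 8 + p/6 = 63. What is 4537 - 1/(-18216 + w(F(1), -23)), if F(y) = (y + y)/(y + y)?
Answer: 117186174/25829 ≈ 4537.0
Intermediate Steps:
p = 330 (p = -48 + 6*63 = -48 + 378 = 330)
F(y) = 1 (F(y) = (2*y)/((2*y)) = (2*y)*(1/(2*y)) = 1)
w(f, r) = 330*r + f*r (w(f, r) = r*f + 330*r = f*r + 330*r = 330*r + f*r)
4537 - 1/(-18216 + w(F(1), -23)) = 4537 - 1/(-18216 - 23*(330 + 1)) = 4537 - 1/(-18216 - 23*331) = 4537 - 1/(-18216 - 7613) = 4537 - 1/(-25829) = 4537 - 1*(-1/25829) = 4537 + 1/25829 = 117186174/25829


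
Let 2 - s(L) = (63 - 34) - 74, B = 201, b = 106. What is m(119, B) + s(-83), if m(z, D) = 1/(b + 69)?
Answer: 8226/175 ≈ 47.006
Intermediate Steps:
m(z, D) = 1/175 (m(z, D) = 1/(106 + 69) = 1/175)
s(L) = 47 (s(L) = 2 - ((63 - 34) - 74) = 2 - (29 - 74) = 2 - 1*(-45) = 2 + 45 = 47)
m(119, B) + s(-83) = 1/175 + 47 = 8226/175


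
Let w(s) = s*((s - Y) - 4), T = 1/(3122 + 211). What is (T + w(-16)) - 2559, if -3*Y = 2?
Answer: -7498138/3333 ≈ -2249.7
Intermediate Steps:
T = 1/3333 ≈ 0.00030003
Y = -⅔ (Y = -⅓*2 = -⅔ ≈ -0.66667)
w(s) = s*(-10/3 + s) (w(s) = s*((s - 1*(-⅔)) - 4) = s*((s + ⅔) - 4) = s*((⅔ + s) - 4) = s*(-10/3 + s))
(T + w(-16)) - 2559 = (1/3333 + (⅓)*(-16)*(-10 + 3*(-16))) - 2559 = (1/3333 + (⅓)*(-16)*(-10 - 48)) - 2559 = (1/3333 + (⅓)*(-16)*(-58)) - 2559 = (1/3333 + 928/3) - 2559 = 1031009/3333 - 2559 = -7498138/3333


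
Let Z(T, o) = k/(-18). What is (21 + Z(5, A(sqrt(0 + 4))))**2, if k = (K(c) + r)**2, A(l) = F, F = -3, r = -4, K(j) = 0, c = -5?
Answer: 32761/81 ≈ 404.46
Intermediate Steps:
A(l) = -3
k = 16 (k = (0 - 4)**2 = (-4)**2 = 16)
Z(T, o) = -8/9 (Z(T, o) = 16/(-18) = 16*(-1/18) = -8/9)
(21 + Z(5, A(sqrt(0 + 4))))**2 = (21 - 8/9)**2 = (181/9)**2 = 32761/81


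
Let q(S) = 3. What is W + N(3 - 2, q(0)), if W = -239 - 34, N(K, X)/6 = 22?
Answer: -141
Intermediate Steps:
N(K, X) = 132 (N(K, X) = 6*22 = 132)
W = -273
W + N(3 - 2, q(0)) = -273 + 132 = -141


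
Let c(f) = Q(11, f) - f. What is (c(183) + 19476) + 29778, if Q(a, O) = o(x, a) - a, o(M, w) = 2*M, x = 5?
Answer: 49070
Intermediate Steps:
Q(a, O) = 10 - a (Q(a, O) = 2*5 - a = 10 - a)
c(f) = -1 - f (c(f) = (10 - 1*11) - f = (10 - 11) - f = -1 - f)
(c(183) + 19476) + 29778 = ((-1 - 1*183) + 19476) + 29778 = ((-1 - 183) + 19476) + 29778 = (-184 + 19476) + 29778 = 19292 + 29778 = 49070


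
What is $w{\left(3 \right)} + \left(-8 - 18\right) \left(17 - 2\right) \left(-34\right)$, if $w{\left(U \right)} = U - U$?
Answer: $13260$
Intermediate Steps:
$w{\left(U \right)} = 0$
$w{\left(3 \right)} + \left(-8 - 18\right) \left(17 - 2\right) \left(-34\right) = 0 + \left(-8 - 18\right) \left(17 - 2\right) \left(-34\right) = 0 + \left(-26\right) 15 \left(-34\right) = 0 - -13260 = 0 + 13260 = 13260$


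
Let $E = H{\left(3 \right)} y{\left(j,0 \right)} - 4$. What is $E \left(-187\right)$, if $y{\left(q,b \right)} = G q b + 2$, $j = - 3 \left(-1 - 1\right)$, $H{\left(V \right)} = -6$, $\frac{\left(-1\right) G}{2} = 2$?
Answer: $2992$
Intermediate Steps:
$G = -4$ ($G = \left(-2\right) 2 = -4$)
$j = 6$ ($j = \left(-3\right) \left(-2\right) = 6$)
$y{\left(q,b \right)} = 2 - 4 b q$ ($y{\left(q,b \right)} = - 4 q b + 2 = - 4 b q + 2 = 2 - 4 b q$)
$E = -16$ ($E = - 6 \left(2 - 0 \cdot 6\right) - 4 = - 6 \left(2 + 0\right) - 4 = \left(-6\right) 2 - 4 = -12 - 4 = -16$)
$E \left(-187\right) = \left(-16\right) \left(-187\right) = 2992$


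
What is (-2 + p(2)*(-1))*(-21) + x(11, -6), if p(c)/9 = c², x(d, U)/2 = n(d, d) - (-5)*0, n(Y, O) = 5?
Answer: 808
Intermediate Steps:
x(d, U) = 10 (x(d, U) = 2*(5 - (-5)*0) = 2*(5 - 1*0) = 2*(5 + 0) = 2*5 = 10)
p(c) = 9*c²
(-2 + p(2)*(-1))*(-21) + x(11, -6) = (-2 + (9*2²)*(-1))*(-21) + 10 = (-2 + (9*4)*(-1))*(-21) + 10 = (-2 + 36*(-1))*(-21) + 10 = (-2 - 36)*(-21) + 10 = -38*(-21) + 10 = 798 + 10 = 808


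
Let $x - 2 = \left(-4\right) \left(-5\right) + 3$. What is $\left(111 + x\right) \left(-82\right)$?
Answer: $-11152$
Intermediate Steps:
$x = 25$ ($x = 2 + \left(\left(-4\right) \left(-5\right) + 3\right) = 2 + \left(20 + 3\right) = 2 + 23 = 25$)
$\left(111 + x\right) \left(-82\right) = \left(111 + 25\right) \left(-82\right) = 136 \left(-82\right) = -11152$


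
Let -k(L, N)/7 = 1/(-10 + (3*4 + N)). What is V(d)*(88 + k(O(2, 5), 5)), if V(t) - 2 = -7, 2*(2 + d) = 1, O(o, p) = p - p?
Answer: -435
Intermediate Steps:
O(o, p) = 0
d = -3/2 (d = -2 + (½)*1 = -2 + ½ = -3/2 ≈ -1.5000)
V(t) = -5 (V(t) = 2 - 7 = -5)
k(L, N) = -7/(2 + N) (k(L, N) = -7/(-10 + (3*4 + N)) = -7/(-10 + (12 + N)) = -7/(2 + N))
V(d)*(88 + k(O(2, 5), 5)) = -5*(88 - 7/(2 + 5)) = -5*(88 - 7/7) = -5*(88 - 7*⅐) = -5*(88 - 1) = -5*87 = -435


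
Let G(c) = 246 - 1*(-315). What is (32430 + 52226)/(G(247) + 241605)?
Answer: 42328/121083 ≈ 0.34958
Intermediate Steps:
G(c) = 561 (G(c) = 246 + 315 = 561)
(32430 + 52226)/(G(247) + 241605) = (32430 + 52226)/(561 + 241605) = 84656/242166 = 84656*(1/242166) = 42328/121083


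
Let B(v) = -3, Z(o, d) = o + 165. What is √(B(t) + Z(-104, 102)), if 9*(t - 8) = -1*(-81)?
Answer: √58 ≈ 7.6158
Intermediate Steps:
Z(o, d) = 165 + o
t = 17 (t = 8 + (-1*(-81))/9 = 8 + (⅑)*81 = 8 + 9 = 17)
√(B(t) + Z(-104, 102)) = √(-3 + (165 - 104)) = √(-3 + 61) = √58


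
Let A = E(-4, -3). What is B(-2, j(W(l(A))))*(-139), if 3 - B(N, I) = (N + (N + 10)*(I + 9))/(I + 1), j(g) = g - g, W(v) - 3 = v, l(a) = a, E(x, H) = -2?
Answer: 9313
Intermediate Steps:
A = -2
W(v) = 3 + v
j(g) = 0
B(N, I) = 3 - (N + (9 + I)*(10 + N))/(1 + I) (B(N, I) = 3 - (N + (N + 10)*(I + 9))/(I + 1) = 3 - (N + (10 + N)*(9 + I))/(1 + I) = 3 - (N + (9 + I)*(10 + N))/(1 + I))
B(-2, j(W(l(A))))*(-139) = ((-87 - 10*(-2) - 7*0 - 1*0*(-2))/(1 + 0))*(-139) = ((-87 + 20 + 0 + 0)/1)*(-139) = (1*(-67))*(-139) = -67*(-139) = 9313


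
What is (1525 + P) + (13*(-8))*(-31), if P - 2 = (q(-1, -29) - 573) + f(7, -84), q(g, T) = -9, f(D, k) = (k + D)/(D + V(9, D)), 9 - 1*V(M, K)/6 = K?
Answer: 79134/19 ≈ 4164.9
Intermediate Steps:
V(M, K) = 54 - 6*K
f(D, k) = (D + k)/(54 - 5*D) (f(D, k) = (k + D)/(D + (54 - 6*D)) = (D + k)/(54 - 5*D))
P = -11097/19 (P = 2 + ((-9 - 573) + (-1*7 - 1*(-84))/(-54 + 5*7)) = 2 + (-582 + (-7 + 84)/(-54 + 35)) = 2 + (-582 + 77/(-19)) = 2 + (-582 - 1/19*77) = 2 + (-582 - 77/19) = 2 - 11135/19 = -11097/19 ≈ -584.05)
(1525 + P) + (13*(-8))*(-31) = (1525 - 11097/19) + (13*(-8))*(-31) = 17878/19 - 104*(-31) = 17878/19 + 3224 = 79134/19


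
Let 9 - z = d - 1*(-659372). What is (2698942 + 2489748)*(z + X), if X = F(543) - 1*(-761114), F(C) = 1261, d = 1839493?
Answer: -9010061599890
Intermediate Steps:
z = -2498856 (z = 9 - (1839493 - 1*(-659372)) = 9 - (1839493 + 659372) = 9 - 1*2498865 = 9 - 2498865 = -2498856)
X = 762375 (X = 1261 - 1*(-761114) = 1261 + 761114 = 762375)
(2698942 + 2489748)*(z + X) = (2698942 + 2489748)*(-2498856 + 762375) = 5188690*(-1736481) = -9010061599890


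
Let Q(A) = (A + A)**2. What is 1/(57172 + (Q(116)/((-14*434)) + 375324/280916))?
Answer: 106677851/6098183625237 ≈ 1.7493e-5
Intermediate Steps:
Q(A) = 4*A**2 (Q(A) = (2*A)**2 = 4*A**2)
1/(57172 + (Q(116)/((-14*434)) + 375324/280916)) = 1/(57172 + ((4*116**2)/((-14*434)) + 375324/280916)) = 1/(57172 + ((4*13456)/(-6076) + 375324*(1/280916))) = 1/(57172 + (53824*(-1/6076) + 93831/70229)) = 1/(57172 + (-13456/1519 + 93831/70229)) = 1/(57172 - 802472135/106677851) = 1/(6098183625237/106677851) = 106677851/6098183625237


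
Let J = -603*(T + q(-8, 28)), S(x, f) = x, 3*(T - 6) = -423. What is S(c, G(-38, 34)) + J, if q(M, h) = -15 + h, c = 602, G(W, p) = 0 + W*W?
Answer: 74168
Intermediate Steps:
G(W, p) = W² (G(W, p) = 0 + W² = W²)
T = -135 (T = 6 + (⅓)*(-423) = 6 - 141 = -135)
J = 73566 (J = -603*(-135 + (-15 + 28)) = -603*(-135 + 13) = -603*(-122) = 73566)
S(c, G(-38, 34)) + J = 602 + 73566 = 74168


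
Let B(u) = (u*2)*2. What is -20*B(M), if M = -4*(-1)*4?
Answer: -1280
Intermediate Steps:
M = 16 (M = 4*4 = 16)
B(u) = 4*u (B(u) = (2*u)*2 = 4*u)
-20*B(M) = -80*16 = -20*64 = -1280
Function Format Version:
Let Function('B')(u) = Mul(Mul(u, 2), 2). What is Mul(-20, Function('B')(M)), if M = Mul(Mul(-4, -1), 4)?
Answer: -1280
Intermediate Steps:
M = 16 (M = Mul(4, 4) = 16)
Function('B')(u) = Mul(4, u) (Function('B')(u) = Mul(Mul(2, u), 2) = Mul(4, u))
Mul(-20, Function('B')(M)) = Mul(-20, Mul(4, 16)) = Mul(-20, 64) = -1280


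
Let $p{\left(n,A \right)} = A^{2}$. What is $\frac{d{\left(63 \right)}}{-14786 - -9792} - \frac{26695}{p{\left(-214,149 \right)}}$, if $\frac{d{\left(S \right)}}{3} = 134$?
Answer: $- \frac{71119816}{55435897} \approx -1.2829$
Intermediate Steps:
$d{\left(S \right)} = 402$ ($d{\left(S \right)} = 3 \cdot 134 = 402$)
$\frac{d{\left(63 \right)}}{-14786 - -9792} - \frac{26695}{p{\left(-214,149 \right)}} = \frac{402}{-14786 - -9792} - \frac{26695}{149^{2}} = \frac{402}{-14786 + 9792} - \frac{26695}{22201} = \frac{402}{-4994} - \frac{26695}{22201} = 402 \left(- \frac{1}{4994}\right) - \frac{26695}{22201} = - \frac{201}{2497} - \frac{26695}{22201} = - \frac{71119816}{55435897}$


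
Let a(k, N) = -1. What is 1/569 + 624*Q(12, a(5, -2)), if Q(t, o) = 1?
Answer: 355057/569 ≈ 624.00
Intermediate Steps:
1/569 + 624*Q(12, a(5, -2)) = 1/569 + 624*1 = 1/569 + 624 = 355057/569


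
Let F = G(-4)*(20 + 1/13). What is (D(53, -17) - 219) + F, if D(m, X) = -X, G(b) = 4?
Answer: -1582/13 ≈ -121.69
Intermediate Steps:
F = 1044/13 (F = 4*(20 + 1/13) = 4*(261/13) = 1044/13 ≈ 80.308)
(D(53, -17) - 219) + F = (-1*(-17) - 219) + 1044/13 = (17 - 219) + 1044/13 = -202 + 1044/13 = -1582/13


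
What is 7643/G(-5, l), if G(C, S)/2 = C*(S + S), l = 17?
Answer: -7643/340 ≈ -22.479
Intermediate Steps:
G(C, S) = 4*C*S (G(C, S) = 2*(C*(S + S)) = 2*(C*(2*S)) = 2*(2*C*S) = 4*C*S)
7643/G(-5, l) = 7643/((4*(-5)*17)) = 7643/(-340) = 7643*(-1/340) = -7643/340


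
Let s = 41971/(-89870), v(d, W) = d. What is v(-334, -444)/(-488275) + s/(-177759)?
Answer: 56381164571/82108330835850 ≈ 0.00068667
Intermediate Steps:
s = -2209/4730 (s = 41971*(-1/89870) = -2209/4730 ≈ -0.46702)
v(-334, -444)/(-488275) + s/(-177759) = -334/(-488275) - 2209/4730/(-177759) = -334*(-1/488275) - 2209/4730*(-1/177759) = 334/488275 + 2209/840800070 = 56381164571/82108330835850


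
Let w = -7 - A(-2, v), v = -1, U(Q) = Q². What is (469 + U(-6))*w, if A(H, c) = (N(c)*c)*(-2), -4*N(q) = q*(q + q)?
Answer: -3030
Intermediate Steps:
N(q) = -q²/2 (N(q) = -q*(q + q)/4 = -q*2*q/4 = -q²/2)
A(H, c) = c³ (A(H, c) = ((-c²/2)*c)*(-2) = -c³/2*(-2) = c³)
w = -6 (w = -7 - 1*(-1)³ = -7 - 1*(-1) = -7 + 1 = -6)
(469 + U(-6))*w = (469 + (-6)²)*(-6) = (469 + 36)*(-6) = 505*(-6) = -3030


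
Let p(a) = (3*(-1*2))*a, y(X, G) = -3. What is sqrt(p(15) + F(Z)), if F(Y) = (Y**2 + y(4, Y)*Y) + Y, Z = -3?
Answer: 5*I*sqrt(3) ≈ 8.6602*I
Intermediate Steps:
p(a) = -6*a (p(a) = (3*(-2))*a = -6*a)
F(Y) = Y**2 - 2*Y (F(Y) = (Y**2 - 3*Y) + Y = Y**2 - 2*Y)
sqrt(p(15) + F(Z)) = sqrt(-6*15 - 3*(-2 - 3)) = sqrt(-90 - 3*(-5)) = sqrt(-90 + 15) = sqrt(-75) = 5*I*sqrt(3)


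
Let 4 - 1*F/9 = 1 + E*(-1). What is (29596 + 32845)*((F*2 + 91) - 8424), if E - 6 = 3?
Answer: -506833597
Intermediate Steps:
E = 9 (E = 6 + 3 = 9)
F = 108 (F = 36 - 9*(1 + 9*(-1)) = 36 - 9*(1 - 9) = 36 - 9*(-8) = 36 + 72 = 108)
(29596 + 32845)*((F*2 + 91) - 8424) = (29596 + 32845)*((108*2 + 91) - 8424) = 62441*((216 + 91) - 8424) = 62441*(307 - 8424) = 62441*(-8117) = -506833597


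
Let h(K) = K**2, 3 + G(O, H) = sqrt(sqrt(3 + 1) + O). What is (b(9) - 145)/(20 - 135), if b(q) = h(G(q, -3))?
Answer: 25/23 + 6*sqrt(11)/115 ≈ 1.2600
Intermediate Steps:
G(O, H) = -3 + sqrt(2 + O) (G(O, H) = -3 + sqrt(sqrt(3 + 1) + O) = -3 + sqrt(sqrt(4) + O) = -3 + sqrt(2 + O))
b(q) = (-3 + sqrt(2 + q))**2
(b(9) - 145)/(20 - 135) = ((-3 + sqrt(2 + 9))**2 - 145)/(20 - 135) = ((-3 + sqrt(11))**2 - 145)/(-115) = (-145 + (-3 + sqrt(11))**2)*(-1/115) = 29/23 - (-3 + sqrt(11))**2/115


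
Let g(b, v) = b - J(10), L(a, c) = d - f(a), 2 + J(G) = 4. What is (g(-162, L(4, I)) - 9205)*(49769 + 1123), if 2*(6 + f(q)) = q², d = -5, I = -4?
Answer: -476807148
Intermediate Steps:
f(q) = -6 + q²/2
J(G) = 2 (J(G) = -2 + 4 = 2)
L(a, c) = 1 - a²/2 (L(a, c) = -5 - (-6 + a²/2) = -5 + (6 - a²/2) = 1 - a²/2)
g(b, v) = -2 + b (g(b, v) = b - 1*2 = b - 2 = -2 + b)
(g(-162, L(4, I)) - 9205)*(49769 + 1123) = ((-2 - 162) - 9205)*(49769 + 1123) = (-164 - 9205)*50892 = -9369*50892 = -476807148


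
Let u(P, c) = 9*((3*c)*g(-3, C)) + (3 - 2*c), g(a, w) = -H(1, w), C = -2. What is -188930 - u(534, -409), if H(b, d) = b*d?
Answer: -167665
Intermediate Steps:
g(a, w) = -w
u(P, c) = 3 + 52*c (u(P, c) = 9*((3*c)*(-1*(-2))) + (3 - 2*c) = 9*((3*c)*2) + (3 - 2*c) = 9*(6*c) + (3 - 2*c) = 54*c + (3 - 2*c) = 3 + 52*c)
-188930 - u(534, -409) = -188930 - (3 + 52*(-409)) = -188930 - (3 - 21268) = -188930 - 1*(-21265) = -188930 + 21265 = -167665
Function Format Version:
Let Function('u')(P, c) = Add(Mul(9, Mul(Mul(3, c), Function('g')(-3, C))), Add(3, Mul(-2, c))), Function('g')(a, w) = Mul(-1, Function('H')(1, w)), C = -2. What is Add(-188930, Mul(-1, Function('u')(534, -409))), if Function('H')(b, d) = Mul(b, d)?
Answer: -167665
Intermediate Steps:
Function('g')(a, w) = Mul(-1, w) (Function('g')(a, w) = Mul(-1, Mul(1, w)) = Mul(-1, w))
Function('u')(P, c) = Add(3, Mul(52, c)) (Function('u')(P, c) = Add(Mul(9, Mul(Mul(3, c), Mul(-1, -2))), Add(3, Mul(-2, c))) = Add(Mul(9, Mul(Mul(3, c), 2)), Add(3, Mul(-2, c))) = Add(Mul(9, Mul(6, c)), Add(3, Mul(-2, c))) = Add(Mul(54, c), Add(3, Mul(-2, c))) = Add(3, Mul(52, c)))
Add(-188930, Mul(-1, Function('u')(534, -409))) = Add(-188930, Mul(-1, Add(3, Mul(52, -409)))) = Add(-188930, Mul(-1, Add(3, -21268))) = Add(-188930, Mul(-1, -21265)) = Add(-188930, 21265) = -167665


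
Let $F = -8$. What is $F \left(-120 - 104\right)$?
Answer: $1792$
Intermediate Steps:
$F \left(-120 - 104\right) = - 8 \left(-120 - 104\right) = \left(-8\right) \left(-224\right) = 1792$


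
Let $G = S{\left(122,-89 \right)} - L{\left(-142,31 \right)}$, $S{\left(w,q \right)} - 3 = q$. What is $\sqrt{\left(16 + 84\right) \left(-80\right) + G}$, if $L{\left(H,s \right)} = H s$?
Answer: $2 i \sqrt{921} \approx 60.696 i$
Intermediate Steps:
$S{\left(w,q \right)} = 3 + q$
$G = 4316$ ($G = \left(3 - 89\right) - \left(-142\right) 31 = -86 - -4402 = -86 + 4402 = 4316$)
$\sqrt{\left(16 + 84\right) \left(-80\right) + G} = \sqrt{\left(16 + 84\right) \left(-80\right) + 4316} = \sqrt{100 \left(-80\right) + 4316} = \sqrt{-8000 + 4316} = \sqrt{-3684} = 2 i \sqrt{921}$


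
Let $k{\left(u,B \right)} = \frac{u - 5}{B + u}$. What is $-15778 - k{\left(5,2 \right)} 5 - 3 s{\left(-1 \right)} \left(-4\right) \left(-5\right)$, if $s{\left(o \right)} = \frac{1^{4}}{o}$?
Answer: $-15778$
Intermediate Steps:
$k{\left(u,B \right)} = \frac{-5 + u}{B + u}$
$s{\left(o \right)} = \frac{1}{o}$ ($s{\left(o \right)} = 1 \frac{1}{o} = \frac{1}{o}$)
$-15778 - k{\left(5,2 \right)} 5 - 3 s{\left(-1 \right)} \left(-4\right) \left(-5\right) = -15778 - \frac{-5 + 5}{2 + 5} \cdot 5 - \frac{3}{-1} \left(-4\right) \left(-5\right) = -15778 - \frac{1}{7} \cdot 0 \cdot 5 \left(-3\right) \left(-1\right) \left(-4\right) \left(-5\right) = -15778 - \frac{1}{7} \cdot 0 \cdot 5 \cdot 3 \left(-4\right) \left(-5\right) = -15778 - 0 \cdot 5 \left(-12\right) \left(-5\right) = -15778 - 0 \left(-12\right) \left(-5\right) = -15778 - 0 \left(-5\right) = -15778 - 0 = -15778 + 0 = -15778$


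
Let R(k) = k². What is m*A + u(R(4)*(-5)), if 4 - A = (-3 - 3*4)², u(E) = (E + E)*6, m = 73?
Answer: -17093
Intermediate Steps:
u(E) = 12*E (u(E) = (2*E)*6 = 12*E)
A = -221 (A = 4 - (-3 - 3*4)² = 4 - (-3 - 12)² = 4 - 1*(-15)² = 4 - 1*225 = 4 - 225 = -221)
m*A + u(R(4)*(-5)) = 73*(-221) + 12*(4²*(-5)) = -16133 + 12*(16*(-5)) = -16133 + 12*(-80) = -16133 - 960 = -17093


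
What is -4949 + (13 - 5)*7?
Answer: -4893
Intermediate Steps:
-4949 + (13 - 5)*7 = -4949 + 8*7 = -4949 + 56 = -4893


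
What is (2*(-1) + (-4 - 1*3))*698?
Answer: -6282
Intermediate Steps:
(2*(-1) + (-4 - 1*3))*698 = (-2 + (-4 - 3))*698 = (-2 - 7)*698 = -9*698 = -6282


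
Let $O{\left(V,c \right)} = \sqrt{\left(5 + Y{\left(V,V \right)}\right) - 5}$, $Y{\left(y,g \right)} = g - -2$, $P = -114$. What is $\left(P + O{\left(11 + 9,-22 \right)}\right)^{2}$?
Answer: $\left(114 - \sqrt{22}\right)^{2} \approx 11949.0$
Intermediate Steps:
$Y{\left(y,g \right)} = 2 + g$ ($Y{\left(y,g \right)} = g + 2 = 2 + g$)
$O{\left(V,c \right)} = \sqrt{2 + V}$ ($O{\left(V,c \right)} = \sqrt{\left(5 + \left(2 + V\right)\right) - 5} = \sqrt{\left(7 + V\right) - 5} = \sqrt{2 + V}$)
$\left(P + O{\left(11 + 9,-22 \right)}\right)^{2} = \left(-114 + \sqrt{2 + \left(11 + 9\right)}\right)^{2} = \left(-114 + \sqrt{2 + 20}\right)^{2} = \left(-114 + \sqrt{22}\right)^{2}$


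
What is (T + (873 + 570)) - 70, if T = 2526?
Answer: 3899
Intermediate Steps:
(T + (873 + 570)) - 70 = (2526 + (873 + 570)) - 70 = (2526 + 1443) - 70 = 3969 - 70 = 3899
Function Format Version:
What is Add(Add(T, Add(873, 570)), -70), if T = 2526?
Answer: 3899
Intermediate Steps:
Add(Add(T, Add(873, 570)), -70) = Add(Add(2526, Add(873, 570)), -70) = Add(Add(2526, 1443), -70) = Add(3969, -70) = 3899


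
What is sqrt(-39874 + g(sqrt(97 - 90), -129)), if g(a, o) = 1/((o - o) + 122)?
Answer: I*sqrt(593484494)/122 ≈ 199.68*I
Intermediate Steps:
g(a, o) = 1/122 (g(a, o) = 1/(0 + 122) = 1/122)
sqrt(-39874 + g(sqrt(97 - 90), -129)) = sqrt(-39874 + 1/122) = sqrt(-4864627/122) = I*sqrt(593484494)/122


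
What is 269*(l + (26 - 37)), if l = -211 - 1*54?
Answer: -74244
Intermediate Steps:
l = -265 (l = -211 - 54 = -265)
269*(l + (26 - 37)) = 269*(-265 + (26 - 37)) = 269*(-265 - 11) = 269*(-276) = -74244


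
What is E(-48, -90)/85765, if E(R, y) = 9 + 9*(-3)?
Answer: -18/85765 ≈ -0.00020988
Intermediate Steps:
E(R, y) = -18 (E(R, y) = 9 - 27 = -18)
E(-48, -90)/85765 = -18/85765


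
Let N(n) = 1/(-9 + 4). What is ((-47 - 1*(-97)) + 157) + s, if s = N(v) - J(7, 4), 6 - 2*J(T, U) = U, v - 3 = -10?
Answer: 1029/5 ≈ 205.80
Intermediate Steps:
v = -7 (v = 3 - 10 = -7)
J(T, U) = 3 - U/2
N(n) = -⅕ (N(n) = 1/(-5) = -⅕)
s = -6/5 (s = -⅕ - (3 - ½*4) = -⅕ - (3 - 2) = -⅕ - 1*1 = -⅕ - 1 = -6/5 ≈ -1.2000)
((-47 - 1*(-97)) + 157) + s = ((-47 - 1*(-97)) + 157) - 6/5 = ((-47 + 97) + 157) - 6/5 = (50 + 157) - 6/5 = 207 - 6/5 = 1029/5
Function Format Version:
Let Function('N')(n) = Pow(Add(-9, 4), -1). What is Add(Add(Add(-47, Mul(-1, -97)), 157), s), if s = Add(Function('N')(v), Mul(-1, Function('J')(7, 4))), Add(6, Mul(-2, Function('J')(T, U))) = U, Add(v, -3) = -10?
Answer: Rational(1029, 5) ≈ 205.80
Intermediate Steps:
v = -7 (v = Add(3, -10) = -7)
Function('J')(T, U) = Add(3, Mul(Rational(-1, 2), U))
Function('N')(n) = Rational(-1, 5) (Function('N')(n) = Pow(-5, -1) = Rational(-1, 5))
s = Rational(-6, 5) (s = Add(Rational(-1, 5), Mul(-1, Add(3, Mul(Rational(-1, 2), 4)))) = Add(Rational(-1, 5), Mul(-1, Add(3, -2))) = Add(Rational(-1, 5), Mul(-1, 1)) = Add(Rational(-1, 5), -1) = Rational(-6, 5) ≈ -1.2000)
Add(Add(Add(-47, Mul(-1, -97)), 157), s) = Add(Add(Add(-47, Mul(-1, -97)), 157), Rational(-6, 5)) = Add(Add(Add(-47, 97), 157), Rational(-6, 5)) = Add(Add(50, 157), Rational(-6, 5)) = Add(207, Rational(-6, 5)) = Rational(1029, 5)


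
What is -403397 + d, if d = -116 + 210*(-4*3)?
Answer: -406033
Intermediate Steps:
d = -2636 (d = -116 + 210*(-12) = -116 - 2520 = -2636)
-403397 + d = -403397 - 2636 = -406033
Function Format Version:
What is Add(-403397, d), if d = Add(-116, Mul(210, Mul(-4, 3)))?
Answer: -406033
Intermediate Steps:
d = -2636 (d = Add(-116, Mul(210, -12)) = Add(-116, -2520) = -2636)
Add(-403397, d) = Add(-403397, -2636) = -406033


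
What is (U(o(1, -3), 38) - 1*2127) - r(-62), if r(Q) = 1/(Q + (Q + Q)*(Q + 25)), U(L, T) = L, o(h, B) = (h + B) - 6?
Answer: -9663011/4526 ≈ -2135.0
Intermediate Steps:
o(h, B) = -6 + B + h (o(h, B) = (B + h) - 6 = -6 + B + h)
r(Q) = 1/(Q + 2*Q*(25 + Q)) (r(Q) = 1/(Q + (2*Q)*(25 + Q)) = 1/(Q + 2*Q*(25 + Q)))
(U(o(1, -3), 38) - 1*2127) - r(-62) = ((-6 - 3 + 1) - 1*2127) - 1/((-62)*(51 + 2*(-62))) = (-8 - 2127) - (-1)/(62*(51 - 124)) = -2135 - (-1)/(62*(-73)) = -2135 - (-1)*(-1)/(62*73) = -2135 - 1*1/4526 = -2135 - 1/4526 = -9663011/4526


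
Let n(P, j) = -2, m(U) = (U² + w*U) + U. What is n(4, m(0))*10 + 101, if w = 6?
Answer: 81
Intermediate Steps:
m(U) = U² + 7*U (m(U) = (U² + 6*U) + U = U² + 7*U)
n(4, m(0))*10 + 101 = -2*10 + 101 = -20 + 101 = 81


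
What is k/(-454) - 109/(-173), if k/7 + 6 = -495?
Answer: 656197/78542 ≈ 8.3547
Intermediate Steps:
k = -3507 (k = -42 + 7*(-495) = -42 - 3465 = -3507)
k/(-454) - 109/(-173) = -3507/(-454) - 109/(-173) = -3507*(-1/454) - 109*(-1/173) = 3507/454 + 109/173 = 656197/78542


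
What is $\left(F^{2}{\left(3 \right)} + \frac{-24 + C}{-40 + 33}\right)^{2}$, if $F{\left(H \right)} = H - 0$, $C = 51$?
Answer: $\frac{1296}{49} \approx 26.449$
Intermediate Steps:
$F{\left(H \right)} = H$ ($F{\left(H \right)} = H + 0 = H$)
$\left(F^{2}{\left(3 \right)} + \frac{-24 + C}{-40 + 33}\right)^{2} = \left(3^{2} + \frac{-24 + 51}{-40 + 33}\right)^{2} = \left(9 + \frac{27}{-7}\right)^{2} = \left(9 + 27 \left(- \frac{1}{7}\right)\right)^{2} = \left(9 - \frac{27}{7}\right)^{2} = \left(\frac{36}{7}\right)^{2} = \frac{1296}{49}$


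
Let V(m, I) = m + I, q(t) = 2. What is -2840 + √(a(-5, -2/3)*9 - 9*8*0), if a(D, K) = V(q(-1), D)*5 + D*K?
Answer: -2840 + I*√105 ≈ -2840.0 + 10.247*I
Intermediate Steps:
V(m, I) = I + m
a(D, K) = 10 + 5*D + D*K (a(D, K) = (D + 2)*5 + D*K = (2 + D)*5 + D*K = (10 + 5*D) + D*K = 10 + 5*D + D*K)
-2840 + √(a(-5, -2/3)*9 - 9*8*0) = -2840 + √((10 + 5*(-5) - (-10)/3)*9 - 9*8*0) = -2840 + √((10 - 25 - (-10)/3)*9 - 72*0) = -2840 + √((10 - 25 - 5*(-⅔))*9 + 0) = -2840 + √((10 - 25 + 10/3)*9 + 0) = -2840 + √(-35/3*9 + 0) = -2840 + √(-105 + 0) = -2840 + √(-105) = -2840 + I*√105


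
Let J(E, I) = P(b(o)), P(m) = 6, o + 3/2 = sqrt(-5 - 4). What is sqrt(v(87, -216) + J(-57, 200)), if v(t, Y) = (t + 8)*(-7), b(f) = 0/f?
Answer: I*sqrt(659) ≈ 25.671*I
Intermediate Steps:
o = -3/2 + 3*I (o = -3/2 + sqrt(-5 - 4) = -3/2 + sqrt(-9) = -3/2 + 3*I ≈ -1.5 + 3.0*I)
b(f) = 0
J(E, I) = 6
v(t, Y) = -56 - 7*t (v(t, Y) = (8 + t)*(-7) = -56 - 7*t)
sqrt(v(87, -216) + J(-57, 200)) = sqrt((-56 - 7*87) + 6) = sqrt((-56 - 609) + 6) = sqrt(-665 + 6) = sqrt(-659) = I*sqrt(659)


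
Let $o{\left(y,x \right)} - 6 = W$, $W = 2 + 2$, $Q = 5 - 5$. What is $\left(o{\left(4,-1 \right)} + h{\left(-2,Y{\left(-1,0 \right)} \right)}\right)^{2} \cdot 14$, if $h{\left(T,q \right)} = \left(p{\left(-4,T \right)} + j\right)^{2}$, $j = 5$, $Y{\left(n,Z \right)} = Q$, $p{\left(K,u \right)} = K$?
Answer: $1694$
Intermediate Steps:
$Q = 0$
$Y{\left(n,Z \right)} = 0$
$W = 4$
$o{\left(y,x \right)} = 10$ ($o{\left(y,x \right)} = 6 + 4 = 10$)
$h{\left(T,q \right)} = 1$ ($h{\left(T,q \right)} = \left(-4 + 5\right)^{2} = 1^{2} = 1$)
$\left(o{\left(4,-1 \right)} + h{\left(-2,Y{\left(-1,0 \right)} \right)}\right)^{2} \cdot 14 = \left(10 + 1\right)^{2} \cdot 14 = 11^{2} \cdot 14 = 121 \cdot 14 = 1694$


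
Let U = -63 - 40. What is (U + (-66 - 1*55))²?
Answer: 50176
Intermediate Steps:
U = -103
(U + (-66 - 1*55))² = (-103 + (-66 - 1*55))² = (-103 + (-66 - 55))² = (-103 - 121)² = (-224)² = 50176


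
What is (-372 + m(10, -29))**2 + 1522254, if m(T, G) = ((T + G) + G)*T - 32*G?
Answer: 1528030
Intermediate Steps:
m(T, G) = -32*G + T*(T + 2*G) (m(T, G) = ((G + T) + G)*T - 32*G = (T + 2*G)*T - 32*G = T*(T + 2*G) - 32*G = -32*G + T*(T + 2*G))
(-372 + m(10, -29))**2 + 1522254 = (-372 + (10**2 - 32*(-29) + 2*(-29)*10))**2 + 1522254 = (-372 + (100 + 928 - 580))**2 + 1522254 = (-372 + 448)**2 + 1522254 = 76**2 + 1522254 = 5776 + 1522254 = 1528030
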